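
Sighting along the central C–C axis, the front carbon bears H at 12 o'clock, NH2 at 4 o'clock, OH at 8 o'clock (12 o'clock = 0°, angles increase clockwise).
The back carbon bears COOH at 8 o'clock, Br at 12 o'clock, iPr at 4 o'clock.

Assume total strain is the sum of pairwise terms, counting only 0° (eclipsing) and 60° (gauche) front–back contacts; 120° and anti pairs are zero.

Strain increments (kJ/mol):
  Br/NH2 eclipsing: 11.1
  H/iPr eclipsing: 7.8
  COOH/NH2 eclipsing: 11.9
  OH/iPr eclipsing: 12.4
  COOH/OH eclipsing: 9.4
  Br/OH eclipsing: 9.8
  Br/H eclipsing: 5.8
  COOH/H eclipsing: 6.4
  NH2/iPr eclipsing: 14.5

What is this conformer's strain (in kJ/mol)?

29.7 kJ/mol

This conformer (eclipsed): H(0°)/Br(0°) eclipsed 5.8; NH2(120°)/iPr(120°) eclipsed 14.5; OH(240°)/COOH(240°) eclipsed 9.4 → 29.7 kJ/mol.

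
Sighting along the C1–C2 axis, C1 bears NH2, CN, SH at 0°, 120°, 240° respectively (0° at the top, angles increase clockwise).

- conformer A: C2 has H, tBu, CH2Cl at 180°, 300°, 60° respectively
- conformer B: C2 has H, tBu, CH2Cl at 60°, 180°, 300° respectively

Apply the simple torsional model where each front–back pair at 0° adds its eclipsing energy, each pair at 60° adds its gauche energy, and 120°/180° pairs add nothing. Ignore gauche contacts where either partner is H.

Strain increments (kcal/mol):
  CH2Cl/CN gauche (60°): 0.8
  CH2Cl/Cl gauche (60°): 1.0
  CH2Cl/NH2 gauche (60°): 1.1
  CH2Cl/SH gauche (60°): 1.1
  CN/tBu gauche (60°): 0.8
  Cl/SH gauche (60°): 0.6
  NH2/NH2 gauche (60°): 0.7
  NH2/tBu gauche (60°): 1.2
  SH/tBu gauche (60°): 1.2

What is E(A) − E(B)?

+0.1 kcal/mol

A (staggered): NH2(0°)/tBu(300°) gauche 1.2; NH2(0°)/CH2Cl(60°) gauche 1.1; CN(120°)/CH2Cl(60°) gauche 0.8; SH(240°)/tBu(300°) gauche 1.2 → 4.3 kcal/mol.
B (staggered): NH2(0°)/CH2Cl(300°) gauche 1.1; CN(120°)/tBu(180°) gauche 0.8; SH(240°)/tBu(180°) gauche 1.2; SH(240°)/CH2Cl(300°) gauche 1.1 → 4.2 kcal/mol.
E(A) − E(B) = 4.3 − 4.2 = +0.1 kcal/mol.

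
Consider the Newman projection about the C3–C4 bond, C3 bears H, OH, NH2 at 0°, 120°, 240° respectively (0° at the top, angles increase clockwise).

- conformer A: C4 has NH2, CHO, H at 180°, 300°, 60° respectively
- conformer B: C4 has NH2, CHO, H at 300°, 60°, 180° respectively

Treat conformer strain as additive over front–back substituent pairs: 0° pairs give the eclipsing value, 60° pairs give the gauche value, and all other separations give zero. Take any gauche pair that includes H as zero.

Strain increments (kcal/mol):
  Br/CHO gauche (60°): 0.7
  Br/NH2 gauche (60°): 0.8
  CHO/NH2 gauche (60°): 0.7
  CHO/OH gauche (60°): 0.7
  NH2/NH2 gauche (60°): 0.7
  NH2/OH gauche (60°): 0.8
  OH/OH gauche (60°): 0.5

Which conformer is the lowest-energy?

B

A is staggered. OH at 120° is gauche with NH2 at 180° (0.8); NH2 at 240° is gauche with NH2 at 180° (0.7); NH2 at 240° is gauche with CHO at 300° (0.7). Total 2.2 kcal/mol.
B is staggered. OH at 120° is gauche with CHO at 60° (0.7); NH2 at 240° is gauche with NH2 at 300° (0.7). Total 1.4 kcal/mol.
B has the lowest total (1.4 kcal/mol).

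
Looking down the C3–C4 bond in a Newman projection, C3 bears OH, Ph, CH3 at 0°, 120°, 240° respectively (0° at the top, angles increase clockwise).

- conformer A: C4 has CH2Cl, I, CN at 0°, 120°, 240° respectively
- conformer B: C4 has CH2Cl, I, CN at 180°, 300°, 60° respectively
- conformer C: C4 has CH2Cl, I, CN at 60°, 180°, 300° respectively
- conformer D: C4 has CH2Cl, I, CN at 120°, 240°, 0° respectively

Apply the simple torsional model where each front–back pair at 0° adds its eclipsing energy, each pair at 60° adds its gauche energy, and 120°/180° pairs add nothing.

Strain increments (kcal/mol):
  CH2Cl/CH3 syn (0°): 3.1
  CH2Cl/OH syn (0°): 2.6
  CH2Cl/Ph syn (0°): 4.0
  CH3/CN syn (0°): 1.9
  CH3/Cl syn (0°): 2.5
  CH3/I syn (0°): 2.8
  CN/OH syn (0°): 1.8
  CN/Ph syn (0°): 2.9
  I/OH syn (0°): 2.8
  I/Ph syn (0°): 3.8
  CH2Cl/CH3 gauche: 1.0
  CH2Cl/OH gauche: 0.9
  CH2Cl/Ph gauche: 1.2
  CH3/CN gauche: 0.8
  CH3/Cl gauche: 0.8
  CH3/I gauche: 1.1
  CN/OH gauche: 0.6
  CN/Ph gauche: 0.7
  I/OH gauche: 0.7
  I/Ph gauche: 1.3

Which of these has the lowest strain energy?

B

A is eclipsed. OH at 0° is eclipsed with CH2Cl at 0° (2.6); Ph at 120° is eclipsed with I at 120° (3.8); CH3 at 240° is eclipsed with CN at 240° (1.9). Total 8.3 kcal/mol.
B is staggered. OH at 0° is gauche with I at 300° (0.7); OH at 0° is gauche with CN at 60° (0.6); Ph at 120° is gauche with CH2Cl at 180° (1.2); Ph at 120° is gauche with CN at 60° (0.7); CH3 at 240° is gauche with CH2Cl at 180° (1.0); CH3 at 240° is gauche with I at 300° (1.1). Total 5.3 kcal/mol.
C is staggered. OH at 0° is gauche with CH2Cl at 60° (0.9); OH at 0° is gauche with CN at 300° (0.6); Ph at 120° is gauche with CH2Cl at 60° (1.2); Ph at 120° is gauche with I at 180° (1.3); CH3 at 240° is gauche with I at 180° (1.1); CH3 at 240° is gauche with CN at 300° (0.8). Total 5.9 kcal/mol.
D is eclipsed. OH at 0° is eclipsed with CN at 0° (1.8); Ph at 120° is eclipsed with CH2Cl at 120° (4.0); CH3 at 240° is eclipsed with I at 240° (2.8). Total 8.6 kcal/mol.
B has the lowest total (5.3 kcal/mol).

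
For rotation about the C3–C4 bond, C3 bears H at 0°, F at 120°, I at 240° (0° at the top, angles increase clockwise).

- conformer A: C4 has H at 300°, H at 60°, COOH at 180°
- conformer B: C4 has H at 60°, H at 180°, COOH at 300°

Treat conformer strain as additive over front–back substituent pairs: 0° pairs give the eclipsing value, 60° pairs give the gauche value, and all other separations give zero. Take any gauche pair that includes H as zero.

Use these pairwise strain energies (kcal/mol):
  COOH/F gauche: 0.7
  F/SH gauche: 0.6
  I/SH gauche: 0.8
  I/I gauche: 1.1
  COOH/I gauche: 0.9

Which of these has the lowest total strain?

A is staggered. F at 120° is gauche with COOH at 180° (0.7); I at 240° is gauche with COOH at 180° (0.9). Total 1.6 kcal/mol.
B is staggered. I at 240° is gauche with COOH at 300° (0.9). Total 0.9 kcal/mol.
B has the lowest total (0.9 kcal/mol).

B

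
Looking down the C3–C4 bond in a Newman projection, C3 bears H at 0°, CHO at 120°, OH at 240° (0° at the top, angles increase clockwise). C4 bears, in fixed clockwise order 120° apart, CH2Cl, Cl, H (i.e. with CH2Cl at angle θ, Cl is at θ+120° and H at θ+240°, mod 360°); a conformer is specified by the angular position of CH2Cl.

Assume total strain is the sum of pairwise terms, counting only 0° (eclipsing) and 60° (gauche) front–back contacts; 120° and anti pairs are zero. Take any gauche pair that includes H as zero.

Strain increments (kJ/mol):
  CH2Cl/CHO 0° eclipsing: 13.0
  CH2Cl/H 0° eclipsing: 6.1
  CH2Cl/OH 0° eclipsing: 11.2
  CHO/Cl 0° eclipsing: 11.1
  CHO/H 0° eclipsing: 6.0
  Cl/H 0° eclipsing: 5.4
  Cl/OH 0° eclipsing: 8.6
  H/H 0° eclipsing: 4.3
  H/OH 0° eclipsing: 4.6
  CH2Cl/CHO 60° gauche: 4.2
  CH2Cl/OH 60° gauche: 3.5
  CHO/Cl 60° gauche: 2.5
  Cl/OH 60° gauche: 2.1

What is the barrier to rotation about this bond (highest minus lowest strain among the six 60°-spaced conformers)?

19.9 kJ/mol

CH2Cl at 0° is eclipsed. H at 0° is eclipsed with CH2Cl at 0° (6.1); CHO at 120° is eclipsed with Cl at 120° (11.1); OH at 240° is eclipsed with H at 240° (4.6). Total 21.8 kJ/mol.
CH2Cl at 60° is staggered. CHO at 120° is gauche with CH2Cl at 60° (4.2); CHO at 120° is gauche with Cl at 180° (2.5); OH at 240° is gauche with Cl at 180° (2.1). Total 8.8 kJ/mol.
CH2Cl at 120° is eclipsed. H at 0° is eclipsed with H at 0° (4.3); CHO at 120° is eclipsed with CH2Cl at 120° (13.0); OH at 240° is eclipsed with Cl at 240° (8.6). Total 25.9 kJ/mol.
CH2Cl at 180° is staggered. CHO at 120° is gauche with CH2Cl at 180° (4.2); OH at 240° is gauche with CH2Cl at 180° (3.5); OH at 240° is gauche with Cl at 300° (2.1). Total 9.8 kJ/mol.
CH2Cl at 240° is eclipsed. H at 0° is eclipsed with Cl at 0° (5.4); CHO at 120° is eclipsed with H at 120° (6.0); OH at 240° is eclipsed with CH2Cl at 240° (11.2). Total 22.6 kJ/mol.
CH2Cl at 300° is staggered. CHO at 120° is gauche with Cl at 60° (2.5); OH at 240° is gauche with CH2Cl at 300° (3.5). Total 6.0 kJ/mol.
Max at 120° (25.9 kJ/mol), min at 300° (6.0 kJ/mol); barrier = 19.9 kJ/mol.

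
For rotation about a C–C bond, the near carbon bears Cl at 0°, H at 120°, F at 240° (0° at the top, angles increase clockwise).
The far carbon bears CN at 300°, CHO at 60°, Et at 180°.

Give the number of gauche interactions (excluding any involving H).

4

Non-H gauche pairs: Cl(0°)/CN(300°); Cl(0°)/CHO(60°); F(240°)/CN(300°); F(240°)/Et(180°) — 4 interactions.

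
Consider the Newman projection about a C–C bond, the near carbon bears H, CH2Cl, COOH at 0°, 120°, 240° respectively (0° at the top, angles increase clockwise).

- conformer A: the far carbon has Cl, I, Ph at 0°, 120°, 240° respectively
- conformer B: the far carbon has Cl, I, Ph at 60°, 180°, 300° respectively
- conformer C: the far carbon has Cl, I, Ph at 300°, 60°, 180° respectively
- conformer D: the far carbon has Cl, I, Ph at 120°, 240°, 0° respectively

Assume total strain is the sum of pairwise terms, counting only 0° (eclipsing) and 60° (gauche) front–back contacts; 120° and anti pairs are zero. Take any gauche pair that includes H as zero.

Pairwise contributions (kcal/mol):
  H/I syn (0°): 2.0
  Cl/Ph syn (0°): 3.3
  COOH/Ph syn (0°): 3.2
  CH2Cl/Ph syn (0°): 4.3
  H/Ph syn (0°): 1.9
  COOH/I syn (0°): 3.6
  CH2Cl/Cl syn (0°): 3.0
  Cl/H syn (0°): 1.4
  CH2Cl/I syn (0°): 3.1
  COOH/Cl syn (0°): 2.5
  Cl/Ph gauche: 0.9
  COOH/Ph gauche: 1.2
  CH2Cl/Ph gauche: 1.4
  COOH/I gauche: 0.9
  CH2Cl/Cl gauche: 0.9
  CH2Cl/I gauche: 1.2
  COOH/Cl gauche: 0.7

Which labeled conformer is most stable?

B

A (eclipsed): H–Cl eclipsed, CH2Cl–I eclipsed, COOH–Ph eclipsed; 1.4 + 3.1 + 3.2 = 7.7 kcal/mol.
B (staggered): CH2Cl–Cl gauche, CH2Cl–I gauche, COOH–I gauche, COOH–Ph gauche; 0.9 + 1.2 + 0.9 + 1.2 = 4.2 kcal/mol.
C (staggered): CH2Cl–I gauche, CH2Cl–Ph gauche, COOH–Cl gauche, COOH–Ph gauche; 1.2 + 1.4 + 0.7 + 1.2 = 4.5 kcal/mol.
D (eclipsed): H–Ph eclipsed, CH2Cl–Cl eclipsed, COOH–I eclipsed; 1.9 + 3.0 + 3.6 = 8.5 kcal/mol.
B has the lowest total (4.2 kcal/mol).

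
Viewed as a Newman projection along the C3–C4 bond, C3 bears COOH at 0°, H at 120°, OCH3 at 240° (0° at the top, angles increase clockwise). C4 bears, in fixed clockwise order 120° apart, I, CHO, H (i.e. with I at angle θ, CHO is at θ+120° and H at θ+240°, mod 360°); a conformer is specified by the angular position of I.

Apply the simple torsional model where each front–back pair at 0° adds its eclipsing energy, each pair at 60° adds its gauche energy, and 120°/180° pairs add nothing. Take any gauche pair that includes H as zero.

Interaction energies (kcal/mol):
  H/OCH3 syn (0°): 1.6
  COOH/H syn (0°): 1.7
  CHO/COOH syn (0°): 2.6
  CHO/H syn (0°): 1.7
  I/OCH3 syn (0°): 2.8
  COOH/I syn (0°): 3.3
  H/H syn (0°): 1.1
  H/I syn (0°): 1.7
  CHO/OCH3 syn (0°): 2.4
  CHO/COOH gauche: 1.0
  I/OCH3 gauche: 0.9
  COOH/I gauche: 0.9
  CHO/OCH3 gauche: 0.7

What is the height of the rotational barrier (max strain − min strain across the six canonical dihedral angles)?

5.0 kcal/mol

I at 0° (eclipsed): COOH(0°)/I(0°) eclipsed 3.3; H(120°)/CHO(120°) eclipsed 1.7; OCH3(240°)/H(240°) eclipsed 1.6 → 6.6 kcal/mol.
I at 60° (staggered): COOH(0°)/I(60°) gauche 0.9; OCH3(240°)/CHO(180°) gauche 0.7 → 1.6 kcal/mol.
I at 120° (eclipsed): COOH(0°)/H(0°) eclipsed 1.7; H(120°)/I(120°) eclipsed 1.7; OCH3(240°)/CHO(240°) eclipsed 2.4 → 5.8 kcal/mol.
I at 180° (staggered): COOH(0°)/CHO(300°) gauche 1.0; OCH3(240°)/I(180°) gauche 0.9; OCH3(240°)/CHO(300°) gauche 0.7 → 2.6 kcal/mol.
I at 240° (eclipsed): COOH(0°)/CHO(0°) eclipsed 2.6; H(120°)/H(120°) eclipsed 1.1; OCH3(240°)/I(240°) eclipsed 2.8 → 6.5 kcal/mol.
I at 300° (staggered): COOH(0°)/I(300°) gauche 0.9; COOH(0°)/CHO(60°) gauche 1.0; OCH3(240°)/I(300°) gauche 0.9 → 2.8 kcal/mol.
Max at 0° (6.6 kcal/mol), min at 60° (1.6 kcal/mol); barrier = 5.0 kcal/mol.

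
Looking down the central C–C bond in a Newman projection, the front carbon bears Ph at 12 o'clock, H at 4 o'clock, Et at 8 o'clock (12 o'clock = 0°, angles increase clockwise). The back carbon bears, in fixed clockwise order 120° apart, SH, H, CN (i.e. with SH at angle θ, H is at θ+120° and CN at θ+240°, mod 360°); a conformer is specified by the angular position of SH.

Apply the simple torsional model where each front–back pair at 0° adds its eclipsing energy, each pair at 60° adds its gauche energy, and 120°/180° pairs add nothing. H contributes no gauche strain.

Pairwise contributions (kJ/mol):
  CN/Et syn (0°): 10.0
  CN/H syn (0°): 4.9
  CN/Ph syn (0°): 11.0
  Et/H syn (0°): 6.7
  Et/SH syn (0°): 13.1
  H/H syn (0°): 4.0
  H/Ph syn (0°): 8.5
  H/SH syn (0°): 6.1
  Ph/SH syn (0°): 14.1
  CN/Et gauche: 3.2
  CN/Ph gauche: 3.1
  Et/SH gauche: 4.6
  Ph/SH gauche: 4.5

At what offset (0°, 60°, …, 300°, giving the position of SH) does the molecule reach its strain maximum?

0°

SH at 0° (eclipsed): Ph(0°)/SH(0°) eclipsed 14.1; H(120°)/H(120°) eclipsed 4.0; Et(240°)/CN(240°) eclipsed 10.0 → 28.1 kJ/mol.
SH at 60° (staggered): Ph(0°)/SH(60°) gauche 4.5; Ph(0°)/CN(300°) gauche 3.1; Et(240°)/CN(300°) gauche 3.2 → 10.8 kJ/mol.
SH at 120° (eclipsed): Ph(0°)/CN(0°) eclipsed 11.0; H(120°)/SH(120°) eclipsed 6.1; Et(240°)/H(240°) eclipsed 6.7 → 23.8 kJ/mol.
SH at 180° (staggered): Ph(0°)/CN(60°) gauche 3.1; Et(240°)/SH(180°) gauche 4.6 → 7.7 kJ/mol.
SH at 240° (eclipsed): Ph(0°)/H(0°) eclipsed 8.5; H(120°)/CN(120°) eclipsed 4.9; Et(240°)/SH(240°) eclipsed 13.1 → 26.5 kJ/mol.
SH at 300° (staggered): Ph(0°)/SH(300°) gauche 4.5; Et(240°)/SH(300°) gauche 4.6; Et(240°)/CN(180°) gauche 3.2 → 12.3 kJ/mol.
The maximum (28.1 kJ/mol) occurs with SH at 0°.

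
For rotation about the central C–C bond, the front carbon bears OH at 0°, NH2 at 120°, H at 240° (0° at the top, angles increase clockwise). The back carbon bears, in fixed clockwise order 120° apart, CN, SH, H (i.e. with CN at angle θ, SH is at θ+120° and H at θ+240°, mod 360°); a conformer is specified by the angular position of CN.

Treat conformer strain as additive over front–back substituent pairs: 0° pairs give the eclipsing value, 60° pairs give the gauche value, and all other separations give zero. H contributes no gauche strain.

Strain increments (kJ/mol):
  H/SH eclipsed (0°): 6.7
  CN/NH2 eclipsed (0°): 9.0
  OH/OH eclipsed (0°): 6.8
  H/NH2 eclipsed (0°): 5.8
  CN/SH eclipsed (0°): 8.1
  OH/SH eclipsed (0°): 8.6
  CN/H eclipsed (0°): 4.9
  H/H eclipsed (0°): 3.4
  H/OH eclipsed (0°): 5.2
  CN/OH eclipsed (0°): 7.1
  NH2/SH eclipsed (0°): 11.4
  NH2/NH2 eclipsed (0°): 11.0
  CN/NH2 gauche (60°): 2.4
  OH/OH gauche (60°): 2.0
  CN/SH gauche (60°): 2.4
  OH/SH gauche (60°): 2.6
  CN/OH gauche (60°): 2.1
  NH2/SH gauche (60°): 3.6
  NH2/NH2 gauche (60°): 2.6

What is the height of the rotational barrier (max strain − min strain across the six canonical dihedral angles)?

16.9 kJ/mol

CN at 0° is eclipsed. OH at 0° is eclipsed with CN at 0° (7.1); NH2 at 120° is eclipsed with SH at 120° (11.4); H at 240° is eclipsed with H at 240° (3.4). Total 21.9 kJ/mol.
CN at 60° is staggered. OH at 0° is gauche with CN at 60° (2.1); NH2 at 120° is gauche with CN at 60° (2.4); NH2 at 120° is gauche with SH at 180° (3.6). Total 8.1 kJ/mol.
CN at 120° is eclipsed. OH at 0° is eclipsed with H at 0° (5.2); NH2 at 120° is eclipsed with CN at 120° (9.0); H at 240° is eclipsed with SH at 240° (6.7). Total 20.9 kJ/mol.
CN at 180° is staggered. OH at 0° is gauche with SH at 300° (2.6); NH2 at 120° is gauche with CN at 180° (2.4). Total 5.0 kJ/mol.
CN at 240° is eclipsed. OH at 0° is eclipsed with SH at 0° (8.6); NH2 at 120° is eclipsed with H at 120° (5.8); H at 240° is eclipsed with CN at 240° (4.9). Total 19.3 kJ/mol.
CN at 300° is staggered. OH at 0° is gauche with CN at 300° (2.1); OH at 0° is gauche with SH at 60° (2.6); NH2 at 120° is gauche with SH at 60° (3.6). Total 8.3 kJ/mol.
Max at 0° (21.9 kJ/mol), min at 180° (5.0 kJ/mol); barrier = 16.9 kJ/mol.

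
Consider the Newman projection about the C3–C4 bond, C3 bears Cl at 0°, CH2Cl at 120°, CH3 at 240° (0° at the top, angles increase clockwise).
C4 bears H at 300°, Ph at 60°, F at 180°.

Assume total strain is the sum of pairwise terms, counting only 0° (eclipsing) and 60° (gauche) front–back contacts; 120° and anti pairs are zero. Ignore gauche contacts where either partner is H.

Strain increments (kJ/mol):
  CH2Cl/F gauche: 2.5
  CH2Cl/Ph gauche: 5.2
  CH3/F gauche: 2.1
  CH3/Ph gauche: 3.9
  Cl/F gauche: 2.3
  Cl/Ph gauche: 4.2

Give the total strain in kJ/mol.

This conformer is staggered. Cl at 0° is gauche with Ph at 60° (4.2); CH2Cl at 120° is gauche with Ph at 60° (5.2); CH2Cl at 120° is gauche with F at 180° (2.5); CH3 at 240° is gauche with F at 180° (2.1). Total 14.0 kJ/mol.

14.0 kJ/mol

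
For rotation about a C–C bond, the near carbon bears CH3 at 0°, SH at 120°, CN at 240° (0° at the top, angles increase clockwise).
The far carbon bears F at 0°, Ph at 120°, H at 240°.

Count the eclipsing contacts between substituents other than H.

2

Non-H eclipsing pairs: CH3(0°)/F(0°); SH(120°)/Ph(120°) — 2 interactions.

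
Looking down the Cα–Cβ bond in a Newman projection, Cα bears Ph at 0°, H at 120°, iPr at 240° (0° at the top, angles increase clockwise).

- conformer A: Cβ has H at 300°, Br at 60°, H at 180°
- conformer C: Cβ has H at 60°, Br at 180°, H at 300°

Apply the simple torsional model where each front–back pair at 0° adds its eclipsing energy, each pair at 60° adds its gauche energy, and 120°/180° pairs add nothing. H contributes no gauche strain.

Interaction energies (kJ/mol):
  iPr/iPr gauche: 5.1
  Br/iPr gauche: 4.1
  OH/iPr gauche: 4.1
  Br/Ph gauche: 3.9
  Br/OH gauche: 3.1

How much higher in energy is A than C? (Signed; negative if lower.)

-0.2 kJ/mol

A (staggered): Ph–Br gauche; 3.9 = 3.9 kJ/mol.
C (staggered): iPr–Br gauche; 4.1 = 4.1 kJ/mol.
E(A) − E(C) = 3.9 − 4.1 = -0.2 kJ/mol.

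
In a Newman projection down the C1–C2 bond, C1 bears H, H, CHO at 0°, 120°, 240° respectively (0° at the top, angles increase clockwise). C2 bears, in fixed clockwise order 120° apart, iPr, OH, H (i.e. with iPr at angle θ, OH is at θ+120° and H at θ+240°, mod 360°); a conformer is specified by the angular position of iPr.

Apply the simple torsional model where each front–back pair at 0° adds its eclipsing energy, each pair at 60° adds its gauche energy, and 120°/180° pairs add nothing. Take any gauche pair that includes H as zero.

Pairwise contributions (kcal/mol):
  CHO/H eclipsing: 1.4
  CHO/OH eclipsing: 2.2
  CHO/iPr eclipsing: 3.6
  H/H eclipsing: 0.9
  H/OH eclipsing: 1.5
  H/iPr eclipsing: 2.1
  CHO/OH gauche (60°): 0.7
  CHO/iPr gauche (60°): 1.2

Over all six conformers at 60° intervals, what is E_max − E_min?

5.3 kcal/mol

iPr at 0° is eclipsed. H at 0° is eclipsed with iPr at 0° (2.1); H at 120° is eclipsed with OH at 120° (1.5); CHO at 240° is eclipsed with H at 240° (1.4). Total 5.0 kcal/mol.
iPr at 60° is staggered. CHO at 240° is gauche with OH at 180° (0.7). Total 0.7 kcal/mol.
iPr at 120° is eclipsed. H at 0° is eclipsed with H at 0° (0.9); H at 120° is eclipsed with iPr at 120° (2.1); CHO at 240° is eclipsed with OH at 240° (2.2). Total 5.2 kcal/mol.
iPr at 180° is staggered. CHO at 240° is gauche with iPr at 180° (1.2); CHO at 240° is gauche with OH at 300° (0.7). Total 1.9 kcal/mol.
iPr at 240° is eclipsed. H at 0° is eclipsed with OH at 0° (1.5); H at 120° is eclipsed with H at 120° (0.9); CHO at 240° is eclipsed with iPr at 240° (3.6). Total 6.0 kcal/mol.
iPr at 300° is staggered. CHO at 240° is gauche with iPr at 300° (1.2). Total 1.2 kcal/mol.
Max at 240° (6.0 kcal/mol), min at 60° (0.7 kcal/mol); barrier = 5.3 kcal/mol.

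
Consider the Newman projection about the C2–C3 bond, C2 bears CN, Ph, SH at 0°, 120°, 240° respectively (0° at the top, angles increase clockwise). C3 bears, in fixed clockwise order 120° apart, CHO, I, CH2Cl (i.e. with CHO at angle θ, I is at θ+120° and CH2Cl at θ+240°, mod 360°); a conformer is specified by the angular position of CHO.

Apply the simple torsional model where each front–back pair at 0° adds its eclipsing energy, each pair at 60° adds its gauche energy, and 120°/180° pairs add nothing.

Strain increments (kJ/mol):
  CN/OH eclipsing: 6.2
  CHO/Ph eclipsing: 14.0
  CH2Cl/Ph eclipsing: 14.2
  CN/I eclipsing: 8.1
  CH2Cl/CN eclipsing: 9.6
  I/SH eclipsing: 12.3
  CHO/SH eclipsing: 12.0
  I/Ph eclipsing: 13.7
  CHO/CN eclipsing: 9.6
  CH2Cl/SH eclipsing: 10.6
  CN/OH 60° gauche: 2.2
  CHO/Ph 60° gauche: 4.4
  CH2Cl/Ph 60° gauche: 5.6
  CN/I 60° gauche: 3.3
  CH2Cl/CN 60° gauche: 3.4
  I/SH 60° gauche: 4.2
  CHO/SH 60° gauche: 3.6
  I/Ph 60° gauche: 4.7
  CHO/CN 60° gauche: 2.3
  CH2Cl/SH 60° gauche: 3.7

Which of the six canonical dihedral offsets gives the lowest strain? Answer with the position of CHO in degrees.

60°

CHO at 0° is eclipsed. CN at 0° is eclipsed with CHO at 0° (9.6); Ph at 120° is eclipsed with I at 120° (13.7); SH at 240° is eclipsed with CH2Cl at 240° (10.6). Total 33.9 kJ/mol.
CHO at 60° is staggered. CN at 0° is gauche with CHO at 60° (2.3); CN at 0° is gauche with CH2Cl at 300° (3.4); Ph at 120° is gauche with CHO at 60° (4.4); Ph at 120° is gauche with I at 180° (4.7); SH at 240° is gauche with I at 180° (4.2); SH at 240° is gauche with CH2Cl at 300° (3.7). Total 22.7 kJ/mol.
CHO at 120° is eclipsed. CN at 0° is eclipsed with CH2Cl at 0° (9.6); Ph at 120° is eclipsed with CHO at 120° (14.0); SH at 240° is eclipsed with I at 240° (12.3). Total 35.9 kJ/mol.
CHO at 180° is staggered. CN at 0° is gauche with I at 300° (3.3); CN at 0° is gauche with CH2Cl at 60° (3.4); Ph at 120° is gauche with CHO at 180° (4.4); Ph at 120° is gauche with CH2Cl at 60° (5.6); SH at 240° is gauche with CHO at 180° (3.6); SH at 240° is gauche with I at 300° (4.2). Total 24.5 kJ/mol.
CHO at 240° is eclipsed. CN at 0° is eclipsed with I at 0° (8.1); Ph at 120° is eclipsed with CH2Cl at 120° (14.2); SH at 240° is eclipsed with CHO at 240° (12.0). Total 34.3 kJ/mol.
CHO at 300° is staggered. CN at 0° is gauche with CHO at 300° (2.3); CN at 0° is gauche with I at 60° (3.3); Ph at 120° is gauche with I at 60° (4.7); Ph at 120° is gauche with CH2Cl at 180° (5.6); SH at 240° is gauche with CHO at 300° (3.6); SH at 240° is gauche with CH2Cl at 180° (3.7). Total 23.2 kJ/mol.
The minimum (22.7 kJ/mol) occurs with CHO at 60°.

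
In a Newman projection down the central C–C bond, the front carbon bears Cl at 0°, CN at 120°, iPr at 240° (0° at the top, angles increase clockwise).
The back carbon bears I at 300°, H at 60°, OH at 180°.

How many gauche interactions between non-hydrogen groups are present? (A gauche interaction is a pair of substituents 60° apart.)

4

Non-H gauche pairs: Cl(0°)/I(300°); CN(120°)/OH(180°); iPr(240°)/I(300°); iPr(240°)/OH(180°) — 4 interactions.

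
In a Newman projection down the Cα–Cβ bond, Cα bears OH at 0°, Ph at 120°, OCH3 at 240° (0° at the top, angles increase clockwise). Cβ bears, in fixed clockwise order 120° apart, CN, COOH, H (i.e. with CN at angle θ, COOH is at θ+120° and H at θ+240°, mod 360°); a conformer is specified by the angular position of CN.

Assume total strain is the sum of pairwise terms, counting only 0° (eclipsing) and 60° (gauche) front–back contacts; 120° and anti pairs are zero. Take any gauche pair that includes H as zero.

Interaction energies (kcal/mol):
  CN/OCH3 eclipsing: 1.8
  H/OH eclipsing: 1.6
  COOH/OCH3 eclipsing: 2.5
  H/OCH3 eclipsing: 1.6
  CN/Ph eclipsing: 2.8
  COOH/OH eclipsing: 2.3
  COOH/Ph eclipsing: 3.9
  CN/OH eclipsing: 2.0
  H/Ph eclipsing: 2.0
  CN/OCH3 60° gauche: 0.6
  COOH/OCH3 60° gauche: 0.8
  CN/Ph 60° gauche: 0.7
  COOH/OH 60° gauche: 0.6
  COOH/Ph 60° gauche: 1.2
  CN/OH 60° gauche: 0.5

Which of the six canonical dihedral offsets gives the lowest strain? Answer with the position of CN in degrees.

180°

CN at 0° (eclipsed): OH–CN eclipsed, Ph–COOH eclipsed, OCH3–H eclipsed; 2.0 + 3.9 + 1.6 = 7.5 kcal/mol.
CN at 60° (staggered): OH–CN gauche, Ph–CN gauche, Ph–COOH gauche, OCH3–COOH gauche; 0.5 + 0.7 + 1.2 + 0.8 = 3.2 kcal/mol.
CN at 120° (eclipsed): OH–H eclipsed, Ph–CN eclipsed, OCH3–COOH eclipsed; 1.6 + 2.8 + 2.5 = 6.9 kcal/mol.
CN at 180° (staggered): OH–COOH gauche, Ph–CN gauche, OCH3–CN gauche, OCH3–COOH gauche; 0.6 + 0.7 + 0.6 + 0.8 = 2.7 kcal/mol.
CN at 240° (eclipsed): OH–COOH eclipsed, Ph–H eclipsed, OCH3–CN eclipsed; 2.3 + 2.0 + 1.8 = 6.1 kcal/mol.
CN at 300° (staggered): OH–CN gauche, OH–COOH gauche, Ph–COOH gauche, OCH3–CN gauche; 0.5 + 0.6 + 1.2 + 0.6 = 2.9 kcal/mol.
The minimum (2.7 kcal/mol) occurs with CN at 180°.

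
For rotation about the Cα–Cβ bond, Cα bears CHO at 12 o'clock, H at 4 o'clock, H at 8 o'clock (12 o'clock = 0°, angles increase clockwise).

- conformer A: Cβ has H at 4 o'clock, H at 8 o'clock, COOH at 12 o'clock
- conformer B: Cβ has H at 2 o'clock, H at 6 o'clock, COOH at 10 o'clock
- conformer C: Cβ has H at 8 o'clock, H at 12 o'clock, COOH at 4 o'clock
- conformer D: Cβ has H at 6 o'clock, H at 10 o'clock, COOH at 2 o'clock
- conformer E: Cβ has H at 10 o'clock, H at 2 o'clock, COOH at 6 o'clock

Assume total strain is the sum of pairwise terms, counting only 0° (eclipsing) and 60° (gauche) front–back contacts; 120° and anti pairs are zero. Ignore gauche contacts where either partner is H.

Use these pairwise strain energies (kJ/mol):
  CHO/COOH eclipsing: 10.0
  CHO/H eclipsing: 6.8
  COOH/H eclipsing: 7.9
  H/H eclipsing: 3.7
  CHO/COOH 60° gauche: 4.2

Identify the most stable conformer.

E

A (eclipsed): CHO–COOH eclipsed, H–H eclipsed, H–H eclipsed; 10.0 + 3.7 + 3.7 = 17.4 kJ/mol.
B (staggered): CHO–COOH gauche; 4.2 = 4.2 kJ/mol.
C (eclipsed): CHO–H eclipsed, H–COOH eclipsed, H–H eclipsed; 6.8 + 7.9 + 3.7 = 18.4 kJ/mol.
D (staggered): CHO–COOH gauche; 4.2 = 4.2 kJ/mol.
E (staggered): no non-H gauche contacts → 0.0 kJ/mol.
E has the lowest total (0.0 kJ/mol).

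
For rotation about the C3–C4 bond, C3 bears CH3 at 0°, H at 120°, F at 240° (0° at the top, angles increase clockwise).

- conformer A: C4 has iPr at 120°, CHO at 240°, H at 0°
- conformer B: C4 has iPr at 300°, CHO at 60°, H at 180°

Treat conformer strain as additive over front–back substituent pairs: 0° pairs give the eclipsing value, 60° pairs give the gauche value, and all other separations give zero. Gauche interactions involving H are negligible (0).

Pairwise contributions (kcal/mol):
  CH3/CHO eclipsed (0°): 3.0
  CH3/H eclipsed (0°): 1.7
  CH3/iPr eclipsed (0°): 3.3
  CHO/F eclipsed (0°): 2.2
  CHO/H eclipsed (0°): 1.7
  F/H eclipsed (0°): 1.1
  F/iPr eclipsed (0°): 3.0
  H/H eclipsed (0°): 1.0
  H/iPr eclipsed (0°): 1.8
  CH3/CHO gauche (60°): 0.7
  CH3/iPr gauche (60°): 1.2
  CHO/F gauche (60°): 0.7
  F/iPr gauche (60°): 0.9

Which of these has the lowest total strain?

A (eclipsed): CH3–H eclipsed, H–iPr eclipsed, F–CHO eclipsed; 1.7 + 1.8 + 2.2 = 5.7 kcal/mol.
B (staggered): CH3–iPr gauche, CH3–CHO gauche, F–iPr gauche; 1.2 + 0.7 + 0.9 = 2.8 kcal/mol.
B has the lowest total (2.8 kcal/mol).

B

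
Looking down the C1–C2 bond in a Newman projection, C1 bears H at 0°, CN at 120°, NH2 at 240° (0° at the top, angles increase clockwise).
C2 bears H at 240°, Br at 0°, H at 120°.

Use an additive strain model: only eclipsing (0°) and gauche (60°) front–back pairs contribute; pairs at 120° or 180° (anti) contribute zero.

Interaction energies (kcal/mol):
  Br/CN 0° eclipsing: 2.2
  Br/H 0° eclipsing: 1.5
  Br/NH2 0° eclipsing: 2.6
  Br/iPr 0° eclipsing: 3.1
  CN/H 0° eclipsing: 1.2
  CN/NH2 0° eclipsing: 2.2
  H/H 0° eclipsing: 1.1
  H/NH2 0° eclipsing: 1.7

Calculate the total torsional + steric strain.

4.4 kcal/mol

This conformer (eclipsed): H–Br eclipsed, CN–H eclipsed, NH2–H eclipsed; 1.5 + 1.2 + 1.7 = 4.4 kcal/mol.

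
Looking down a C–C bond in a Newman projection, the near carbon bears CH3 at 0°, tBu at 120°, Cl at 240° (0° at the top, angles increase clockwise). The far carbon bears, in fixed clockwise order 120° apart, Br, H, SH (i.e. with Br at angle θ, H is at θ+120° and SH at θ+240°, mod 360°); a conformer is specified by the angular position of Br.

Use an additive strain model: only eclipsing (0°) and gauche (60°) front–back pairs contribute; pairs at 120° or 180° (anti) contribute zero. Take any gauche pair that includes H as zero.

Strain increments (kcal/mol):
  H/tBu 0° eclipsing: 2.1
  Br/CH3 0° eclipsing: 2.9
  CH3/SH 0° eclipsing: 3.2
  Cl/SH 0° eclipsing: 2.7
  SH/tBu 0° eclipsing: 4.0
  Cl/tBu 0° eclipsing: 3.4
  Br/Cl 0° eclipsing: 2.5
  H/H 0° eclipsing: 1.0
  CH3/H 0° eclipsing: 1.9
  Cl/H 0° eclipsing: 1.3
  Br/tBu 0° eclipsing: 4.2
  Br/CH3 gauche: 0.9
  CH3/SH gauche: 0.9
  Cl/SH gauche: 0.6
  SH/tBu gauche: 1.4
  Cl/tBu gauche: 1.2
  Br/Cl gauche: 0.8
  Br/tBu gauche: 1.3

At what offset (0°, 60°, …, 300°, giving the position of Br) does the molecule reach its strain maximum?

Br at 0° is eclipsed. CH3 at 0° is eclipsed with Br at 0° (2.9); tBu at 120° is eclipsed with H at 120° (2.1); Cl at 240° is eclipsed with SH at 240° (2.7). Total 7.7 kcal/mol.
Br at 60° is staggered. CH3 at 0° is gauche with Br at 60° (0.9); CH3 at 0° is gauche with SH at 300° (0.9); tBu at 120° is gauche with Br at 60° (1.3); Cl at 240° is gauche with SH at 300° (0.6). Total 3.7 kcal/mol.
Br at 120° is eclipsed. CH3 at 0° is eclipsed with SH at 0° (3.2); tBu at 120° is eclipsed with Br at 120° (4.2); Cl at 240° is eclipsed with H at 240° (1.3). Total 8.7 kcal/mol.
Br at 180° is staggered. CH3 at 0° is gauche with SH at 60° (0.9); tBu at 120° is gauche with Br at 180° (1.3); tBu at 120° is gauche with SH at 60° (1.4); Cl at 240° is gauche with Br at 180° (0.8). Total 4.4 kcal/mol.
Br at 240° is eclipsed. CH3 at 0° is eclipsed with H at 0° (1.9); tBu at 120° is eclipsed with SH at 120° (4.0); Cl at 240° is eclipsed with Br at 240° (2.5). Total 8.4 kcal/mol.
Br at 300° is staggered. CH3 at 0° is gauche with Br at 300° (0.9); tBu at 120° is gauche with SH at 180° (1.4); Cl at 240° is gauche with Br at 300° (0.8); Cl at 240° is gauche with SH at 180° (0.6). Total 3.7 kcal/mol.
The maximum (8.7 kcal/mol) occurs with Br at 120°.

120°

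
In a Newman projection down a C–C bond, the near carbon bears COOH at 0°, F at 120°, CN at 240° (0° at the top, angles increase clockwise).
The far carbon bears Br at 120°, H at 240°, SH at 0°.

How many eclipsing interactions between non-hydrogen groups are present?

Non-H eclipsing pairs: COOH(0°)/SH(0°); F(120°)/Br(120°) — 2 interactions.

2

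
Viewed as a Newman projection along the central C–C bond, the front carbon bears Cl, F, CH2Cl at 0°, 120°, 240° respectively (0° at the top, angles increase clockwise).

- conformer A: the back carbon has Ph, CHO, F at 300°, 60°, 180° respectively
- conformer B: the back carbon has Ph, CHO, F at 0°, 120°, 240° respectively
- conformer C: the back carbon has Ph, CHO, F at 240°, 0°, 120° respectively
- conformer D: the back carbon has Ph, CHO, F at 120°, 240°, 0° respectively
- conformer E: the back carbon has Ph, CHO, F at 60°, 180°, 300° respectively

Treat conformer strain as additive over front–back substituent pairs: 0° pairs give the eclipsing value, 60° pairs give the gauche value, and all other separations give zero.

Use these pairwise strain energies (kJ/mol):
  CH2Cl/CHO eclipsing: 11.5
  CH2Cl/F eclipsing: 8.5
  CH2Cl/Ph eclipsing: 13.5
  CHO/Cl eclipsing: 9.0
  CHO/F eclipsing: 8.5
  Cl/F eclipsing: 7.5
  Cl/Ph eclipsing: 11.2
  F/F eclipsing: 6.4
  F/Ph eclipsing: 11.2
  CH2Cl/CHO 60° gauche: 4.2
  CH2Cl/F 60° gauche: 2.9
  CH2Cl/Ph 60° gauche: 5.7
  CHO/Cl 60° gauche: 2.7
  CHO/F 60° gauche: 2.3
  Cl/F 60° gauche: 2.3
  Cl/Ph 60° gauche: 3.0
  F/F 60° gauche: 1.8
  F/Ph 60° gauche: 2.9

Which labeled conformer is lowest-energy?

A is staggered. Cl at 0° is gauche with Ph at 300° (3.0); Cl at 0° is gauche with CHO at 60° (2.7); F at 120° is gauche with CHO at 60° (2.3); F at 120° is gauche with F at 180° (1.8); CH2Cl at 240° is gauche with Ph at 300° (5.7); CH2Cl at 240° is gauche with F at 180° (2.9). Total 18.4 kJ/mol.
B is eclipsed. Cl at 0° is eclipsed with Ph at 0° (11.2); F at 120° is eclipsed with CHO at 120° (8.5); CH2Cl at 240° is eclipsed with F at 240° (8.5). Total 28.2 kJ/mol.
C is eclipsed. Cl at 0° is eclipsed with CHO at 0° (9.0); F at 120° is eclipsed with F at 120° (6.4); CH2Cl at 240° is eclipsed with Ph at 240° (13.5). Total 28.9 kJ/mol.
D is eclipsed. Cl at 0° is eclipsed with F at 0° (7.5); F at 120° is eclipsed with Ph at 120° (11.2); CH2Cl at 240° is eclipsed with CHO at 240° (11.5). Total 30.2 kJ/mol.
E is staggered. Cl at 0° is gauche with Ph at 60° (3.0); Cl at 0° is gauche with F at 300° (2.3); F at 120° is gauche with Ph at 60° (2.9); F at 120° is gauche with CHO at 180° (2.3); CH2Cl at 240° is gauche with CHO at 180° (4.2); CH2Cl at 240° is gauche with F at 300° (2.9). Total 17.6 kJ/mol.
E has the lowest total (17.6 kJ/mol).

E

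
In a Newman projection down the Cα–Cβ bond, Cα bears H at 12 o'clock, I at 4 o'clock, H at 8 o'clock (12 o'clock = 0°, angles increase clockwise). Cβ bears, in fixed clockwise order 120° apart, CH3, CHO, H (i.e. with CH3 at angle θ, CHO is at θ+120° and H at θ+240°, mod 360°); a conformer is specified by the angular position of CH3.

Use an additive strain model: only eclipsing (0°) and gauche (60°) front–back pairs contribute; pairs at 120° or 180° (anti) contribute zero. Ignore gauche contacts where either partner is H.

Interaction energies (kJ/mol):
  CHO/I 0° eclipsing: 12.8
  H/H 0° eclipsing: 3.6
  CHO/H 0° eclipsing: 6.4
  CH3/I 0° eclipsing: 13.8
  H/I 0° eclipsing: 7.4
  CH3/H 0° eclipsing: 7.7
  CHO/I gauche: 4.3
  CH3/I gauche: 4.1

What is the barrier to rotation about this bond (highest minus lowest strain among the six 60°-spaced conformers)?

20.0 kJ/mol

CH3 at 0° is eclipsed. H at 0° is eclipsed with CH3 at 0° (7.7); I at 120° is eclipsed with CHO at 120° (12.8); H at 240° is eclipsed with H at 240° (3.6). Total 24.1 kJ/mol.
CH3 at 60° is staggered. I at 120° is gauche with CH3 at 60° (4.1); I at 120° is gauche with CHO at 180° (4.3). Total 8.4 kJ/mol.
CH3 at 120° is eclipsed. H at 0° is eclipsed with H at 0° (3.6); I at 120° is eclipsed with CH3 at 120° (13.8); H at 240° is eclipsed with CHO at 240° (6.4). Total 23.8 kJ/mol.
CH3 at 180° is staggered. I at 120° is gauche with CH3 at 180° (4.1). Total 4.1 kJ/mol.
CH3 at 240° is eclipsed. H at 0° is eclipsed with CHO at 0° (6.4); I at 120° is eclipsed with H at 120° (7.4); H at 240° is eclipsed with CH3 at 240° (7.7). Total 21.5 kJ/mol.
CH3 at 300° is staggered. I at 120° is gauche with CHO at 60° (4.3). Total 4.3 kJ/mol.
Max at 0° (24.1 kJ/mol), min at 180° (4.1 kJ/mol); barrier = 20.0 kJ/mol.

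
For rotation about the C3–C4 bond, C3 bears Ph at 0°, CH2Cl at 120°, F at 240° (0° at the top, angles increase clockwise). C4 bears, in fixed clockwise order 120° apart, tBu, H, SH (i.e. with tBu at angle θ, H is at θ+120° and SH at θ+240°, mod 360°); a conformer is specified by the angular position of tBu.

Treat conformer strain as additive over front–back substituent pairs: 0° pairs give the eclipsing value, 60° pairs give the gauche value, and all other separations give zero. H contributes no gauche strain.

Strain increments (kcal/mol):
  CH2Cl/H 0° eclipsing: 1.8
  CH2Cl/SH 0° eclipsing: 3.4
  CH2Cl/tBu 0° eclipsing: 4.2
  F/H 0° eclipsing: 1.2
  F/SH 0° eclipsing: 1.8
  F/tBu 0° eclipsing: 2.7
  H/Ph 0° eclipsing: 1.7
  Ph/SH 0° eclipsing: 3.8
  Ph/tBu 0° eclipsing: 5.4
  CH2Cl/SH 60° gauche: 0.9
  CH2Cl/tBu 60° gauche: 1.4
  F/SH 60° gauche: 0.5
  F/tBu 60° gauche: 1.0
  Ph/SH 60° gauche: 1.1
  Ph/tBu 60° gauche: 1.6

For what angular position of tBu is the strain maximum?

120°

tBu at 0° is eclipsed. Ph at 0° is eclipsed with tBu at 0° (5.4); CH2Cl at 120° is eclipsed with H at 120° (1.8); F at 240° is eclipsed with SH at 240° (1.8). Total 9.0 kcal/mol.
tBu at 60° is staggered. Ph at 0° is gauche with tBu at 60° (1.6); Ph at 0° is gauche with SH at 300° (1.1); CH2Cl at 120° is gauche with tBu at 60° (1.4); F at 240° is gauche with SH at 300° (0.5). Total 4.6 kcal/mol.
tBu at 120° is eclipsed. Ph at 0° is eclipsed with SH at 0° (3.8); CH2Cl at 120° is eclipsed with tBu at 120° (4.2); F at 240° is eclipsed with H at 240° (1.2). Total 9.2 kcal/mol.
tBu at 180° is staggered. Ph at 0° is gauche with SH at 60° (1.1); CH2Cl at 120° is gauche with tBu at 180° (1.4); CH2Cl at 120° is gauche with SH at 60° (0.9); F at 240° is gauche with tBu at 180° (1.0). Total 4.4 kcal/mol.
tBu at 240° is eclipsed. Ph at 0° is eclipsed with H at 0° (1.7); CH2Cl at 120° is eclipsed with SH at 120° (3.4); F at 240° is eclipsed with tBu at 240° (2.7). Total 7.8 kcal/mol.
tBu at 300° is staggered. Ph at 0° is gauche with tBu at 300° (1.6); CH2Cl at 120° is gauche with SH at 180° (0.9); F at 240° is gauche with tBu at 300° (1.0); F at 240° is gauche with SH at 180° (0.5). Total 4.0 kcal/mol.
The maximum (9.2 kcal/mol) occurs with tBu at 120°.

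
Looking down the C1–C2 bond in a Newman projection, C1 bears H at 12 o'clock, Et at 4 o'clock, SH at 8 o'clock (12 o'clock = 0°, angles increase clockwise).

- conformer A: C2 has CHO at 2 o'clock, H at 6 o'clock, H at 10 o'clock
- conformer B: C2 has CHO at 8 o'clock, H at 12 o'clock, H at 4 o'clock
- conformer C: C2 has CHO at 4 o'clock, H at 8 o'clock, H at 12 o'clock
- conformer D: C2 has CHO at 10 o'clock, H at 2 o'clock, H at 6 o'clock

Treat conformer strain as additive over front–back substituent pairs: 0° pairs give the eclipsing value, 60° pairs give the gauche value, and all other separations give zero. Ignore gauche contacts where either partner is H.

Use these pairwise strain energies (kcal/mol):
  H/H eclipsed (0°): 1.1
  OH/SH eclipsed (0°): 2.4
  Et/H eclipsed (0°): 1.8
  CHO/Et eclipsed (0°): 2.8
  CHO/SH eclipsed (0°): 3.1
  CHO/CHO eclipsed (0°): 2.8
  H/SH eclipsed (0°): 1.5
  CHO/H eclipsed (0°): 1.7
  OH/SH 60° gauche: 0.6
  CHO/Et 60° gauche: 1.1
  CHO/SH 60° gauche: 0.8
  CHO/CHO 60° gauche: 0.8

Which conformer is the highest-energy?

A is staggered. Et at 120° is gauche with CHO at 60° (1.1). Total 1.1 kcal/mol.
B is eclipsed. H at 0° is eclipsed with H at 0° (1.1); Et at 120° is eclipsed with H at 120° (1.8); SH at 240° is eclipsed with CHO at 240° (3.1). Total 6.0 kcal/mol.
C is eclipsed. H at 0° is eclipsed with H at 0° (1.1); Et at 120° is eclipsed with CHO at 120° (2.8); SH at 240° is eclipsed with H at 240° (1.5). Total 5.4 kcal/mol.
D is staggered. SH at 240° is gauche with CHO at 300° (0.8). Total 0.8 kcal/mol.
B has the highest total (6.0 kcal/mol).

B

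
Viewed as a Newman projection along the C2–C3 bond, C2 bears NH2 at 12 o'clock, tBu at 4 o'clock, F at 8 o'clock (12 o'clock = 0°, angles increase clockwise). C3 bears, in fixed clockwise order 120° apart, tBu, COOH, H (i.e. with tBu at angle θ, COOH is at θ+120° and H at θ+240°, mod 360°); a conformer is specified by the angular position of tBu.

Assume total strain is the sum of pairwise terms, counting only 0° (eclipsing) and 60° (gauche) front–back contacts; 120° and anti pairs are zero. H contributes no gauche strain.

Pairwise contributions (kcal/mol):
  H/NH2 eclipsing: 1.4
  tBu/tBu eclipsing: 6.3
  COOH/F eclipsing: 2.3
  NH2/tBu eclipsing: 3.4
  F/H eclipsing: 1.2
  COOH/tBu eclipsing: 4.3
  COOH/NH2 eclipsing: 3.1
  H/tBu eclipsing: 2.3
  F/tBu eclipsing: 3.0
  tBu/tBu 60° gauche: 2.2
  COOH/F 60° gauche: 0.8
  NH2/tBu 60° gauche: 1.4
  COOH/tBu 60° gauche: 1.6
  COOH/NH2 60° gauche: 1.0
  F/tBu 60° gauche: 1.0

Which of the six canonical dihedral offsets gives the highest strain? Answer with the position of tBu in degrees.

120°

tBu at 0° (eclipsed): NH2(0°)/tBu(0°) eclipsed 3.4; tBu(120°)/COOH(120°) eclipsed 4.3; F(240°)/H(240°) eclipsed 1.2 → 8.9 kcal/mol.
tBu at 60° (staggered): NH2(0°)/tBu(60°) gauche 1.4; tBu(120°)/tBu(60°) gauche 2.2; tBu(120°)/COOH(180°) gauche 1.6; F(240°)/COOH(180°) gauche 0.8 → 6.0 kcal/mol.
tBu at 120° (eclipsed): NH2(0°)/H(0°) eclipsed 1.4; tBu(120°)/tBu(120°) eclipsed 6.3; F(240°)/COOH(240°) eclipsed 2.3 → 10.0 kcal/mol.
tBu at 180° (staggered): NH2(0°)/COOH(300°) gauche 1.0; tBu(120°)/tBu(180°) gauche 2.2; F(240°)/tBu(180°) gauche 1.0; F(240°)/COOH(300°) gauche 0.8 → 5.0 kcal/mol.
tBu at 240° (eclipsed): NH2(0°)/COOH(0°) eclipsed 3.1; tBu(120°)/H(120°) eclipsed 2.3; F(240°)/tBu(240°) eclipsed 3.0 → 8.4 kcal/mol.
tBu at 300° (staggered): NH2(0°)/tBu(300°) gauche 1.4; NH2(0°)/COOH(60°) gauche 1.0; tBu(120°)/COOH(60°) gauche 1.6; F(240°)/tBu(300°) gauche 1.0 → 5.0 kcal/mol.
The maximum (10.0 kcal/mol) occurs with tBu at 120°.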